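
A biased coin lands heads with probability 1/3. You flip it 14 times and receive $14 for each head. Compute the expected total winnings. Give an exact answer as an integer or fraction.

E[#heads] = 14·1/3 = 14/3 (linearity over flips).
E[winnings] = 14·14/3 = 196/3.

196/3 dollars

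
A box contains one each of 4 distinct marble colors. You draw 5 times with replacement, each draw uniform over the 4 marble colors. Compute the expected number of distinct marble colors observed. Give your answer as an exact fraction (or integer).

Let Xⱼ=1 if type j appears at least once. P(Xⱼ=1) = 1 − ((4−1)/4)^5 = 781/1024.
E[#distinct] = 4·781/1024 = 781/256.

781/256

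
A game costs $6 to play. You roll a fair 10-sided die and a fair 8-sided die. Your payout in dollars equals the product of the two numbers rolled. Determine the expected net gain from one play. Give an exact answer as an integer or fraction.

Distribution of the product of the two numbers rolled: 1 w.p. 1/80, 2 w.p. 1/40, 3 w.p. 1/40, 4 w.p. 3/80, 5 w.p. 1/40, 6 w.p. 1/20, …
E[payout] = (1/80)·1 + (1/40)·2 + (1/40)·3 + (3/80)·4 + (1/40)·5 + (1/20)·6 + (1/40)·7 + (1/20)·8 + (1/40)·9 + (3/80)·10 + (1/20)·12 + (1/40)·14 + (1/40)·15 + (3/80)·16 + (3/80)·18 + (3/80)·20 + (1/40)·21 + (1/20)·24 + (1/80)·25 + (1/80)·27 + (1/40)·28 + (3/80)·30 + (1/40)·32 + (1/40)·35 + (1/40)·36 + (3/80)·40 + (1/40)·42 + (1/80)·45 + (1/40)·48 + (1/80)·49 + (1/80)·50 + (1/80)·54 + (1/40)·56 + (1/80)·60 + (1/80)·63 + (1/80)·64 + (1/80)·70 + (1/80)·72 + (1/80)·80 = 99/4
Expected profit = 99/4 − 6 = 75/4

75/4 dollars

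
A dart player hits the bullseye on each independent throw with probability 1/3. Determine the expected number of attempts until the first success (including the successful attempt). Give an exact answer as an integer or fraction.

For a geometric distribution, E[trials] = 1/p = 1/(1/3) = 3.

3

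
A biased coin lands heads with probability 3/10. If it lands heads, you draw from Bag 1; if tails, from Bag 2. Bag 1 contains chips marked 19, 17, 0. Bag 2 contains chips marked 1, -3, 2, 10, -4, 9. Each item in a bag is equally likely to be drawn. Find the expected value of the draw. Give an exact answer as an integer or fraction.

107/20

E[X | Bag 1] = (19 + 17 + 0)/3 = 12
E[X | Bag 2] = (1 − 3 + 2 + 10 − 4 + 9)/6 = 5/2
E[X] = (3/10)·12 + (7/10)·5/2 = 107/20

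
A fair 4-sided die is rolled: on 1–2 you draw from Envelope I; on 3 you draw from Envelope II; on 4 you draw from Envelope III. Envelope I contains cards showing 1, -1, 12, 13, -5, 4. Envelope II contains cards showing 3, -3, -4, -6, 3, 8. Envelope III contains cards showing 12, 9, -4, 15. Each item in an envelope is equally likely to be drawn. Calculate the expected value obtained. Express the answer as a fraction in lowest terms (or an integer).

97/24

E[X | Envelope I] = (1 − 1 + 12 + 13 − 5 + 4)/6 = 4
E[X | Envelope II] = (3 − 3 − 4 − 6 + 3 + 8)/6 = 1/6
E[X | Envelope III] = (12 + 9 − 4 + 15)/4 = 8
E[X] = (1/2)·4 + (1/4)·1/6 + (1/4)·8 = 97/24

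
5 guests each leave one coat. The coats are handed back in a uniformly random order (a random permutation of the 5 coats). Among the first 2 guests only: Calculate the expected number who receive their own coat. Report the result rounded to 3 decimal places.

Let Xᵢ = 1 if person i gets their own coat. For each i, P(Xᵢ=1) = 1/5.
By linearity of expectation, E[X₁+…+X_2] = 2·(1/5) = 2/5.
≈ 0.400

0.400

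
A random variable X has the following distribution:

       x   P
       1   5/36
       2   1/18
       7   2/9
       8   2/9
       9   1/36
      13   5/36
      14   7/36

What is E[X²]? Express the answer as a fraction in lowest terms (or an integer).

E[X²] = (5/36)·1 + (1/18)·4 + (2/9)·49 + (2/9)·64 + (1/36)·81 + (5/36)·169 + (7/36)·196
     = 3215/36

3215/36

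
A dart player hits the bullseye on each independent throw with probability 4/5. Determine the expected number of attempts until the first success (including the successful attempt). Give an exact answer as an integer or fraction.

5/4

For a geometric distribution, E[trials] = 1/p = 1/(4/5) = 5/4.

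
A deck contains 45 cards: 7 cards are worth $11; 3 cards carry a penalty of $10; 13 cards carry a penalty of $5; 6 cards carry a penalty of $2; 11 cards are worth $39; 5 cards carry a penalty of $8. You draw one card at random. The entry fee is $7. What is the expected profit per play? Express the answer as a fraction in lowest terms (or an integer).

E[payout] = (7/45)·11 + (3/45)·(-10) + (13/45)·(-5) + (6/45)·(-2) + (11/45)·39 + (5/45)·(-8) = 359/45
Expected profit = 359/45 − 7 = 44/45

44/45 dollars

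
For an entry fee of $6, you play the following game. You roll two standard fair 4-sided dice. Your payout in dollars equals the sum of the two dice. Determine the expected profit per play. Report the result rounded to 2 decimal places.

-$1.00

Distribution of the sum of the two dice: 2 w.p. 1/16, 3 w.p. 1/8, 4 w.p. 3/16, 5 w.p. 1/4, 6 w.p. 3/16, 7 w.p. 1/8, …
E[payout] = (1/16)·2 + (1/8)·3 + (3/16)·4 + (1/4)·5 + (3/16)·6 + (1/8)·7 + (1/16)·8 = 5
Expected profit = 5 − 6 = -1 ≈ -$1.00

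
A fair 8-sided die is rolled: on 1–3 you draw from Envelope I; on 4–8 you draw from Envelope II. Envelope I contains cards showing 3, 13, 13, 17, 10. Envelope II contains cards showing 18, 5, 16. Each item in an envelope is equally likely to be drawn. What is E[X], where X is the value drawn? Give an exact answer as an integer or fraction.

E[X | Envelope I] = (3 + 13 + 13 + 17 + 10)/5 = 56/5
E[X | Envelope II] = (18 + 5 + 16)/3 = 13
E[X] = (3/8)·56/5 + (5/8)·13 = 493/40

493/40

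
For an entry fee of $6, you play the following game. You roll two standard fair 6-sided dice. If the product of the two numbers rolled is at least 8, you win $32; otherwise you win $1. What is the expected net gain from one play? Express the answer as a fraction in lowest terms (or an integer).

251/18 dollars

E[payout] = (7/18)·1 + (11/18)·32 = 359/18
Expected profit = 359/18 − 6 = 251/18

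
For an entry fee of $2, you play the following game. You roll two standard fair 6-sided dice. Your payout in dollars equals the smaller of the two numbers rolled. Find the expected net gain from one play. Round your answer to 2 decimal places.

$0.53

Distribution of the smaller of the two numbers rolled: 1 w.p. 11/36, 2 w.p. 1/4, 3 w.p. 7/36, 4 w.p. 5/36, 5 w.p. 1/12, 6 w.p. 1/36
E[payout] = (11/36)·1 + (1/4)·2 + (7/36)·3 + (5/36)·4 + (1/12)·5 + (1/36)·6 = 91/36
Expected profit = 91/36 − 2 = 19/36 ≈ $0.53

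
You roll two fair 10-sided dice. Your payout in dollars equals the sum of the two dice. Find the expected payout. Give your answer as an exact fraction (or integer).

Distribution of the sum of the two dice: 2 w.p. 1/100, 3 w.p. 1/50, 4 w.p. 3/100, 5 w.p. 1/25, 6 w.p. 1/20, 7 w.p. 3/50, …
E[payout] = (1/100)·2 + (1/50)·3 + (3/100)·4 + (1/25)·5 + (1/20)·6 + (3/50)·7 + (7/100)·8 + (2/25)·9 + (9/100)·10 + (1/10)·11 + (9/100)·12 + (2/25)·13 + (7/100)·14 + (3/50)·15 + (1/20)·16 + (1/25)·17 + (3/100)·18 + (1/50)·19 + (1/100)·20 = 11

$11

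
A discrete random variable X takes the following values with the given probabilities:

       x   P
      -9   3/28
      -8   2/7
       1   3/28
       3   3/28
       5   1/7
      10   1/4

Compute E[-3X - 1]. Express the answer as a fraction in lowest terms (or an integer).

-61/28

E[-3x-1] = (3/28)·26 + (2/7)·23 + (3/28)·(-4) + (3/28)·(-10) + (1/7)·(-16) + (1/4)·(-31)
     = -61/28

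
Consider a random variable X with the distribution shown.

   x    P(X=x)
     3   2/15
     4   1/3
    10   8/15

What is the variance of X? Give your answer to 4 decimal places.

9.9289

E[X] = (2/15)·3 + (1/3)·4 + (8/15)·10 = 106/15
E[X²] = (2/15)·9 + (1/3)·16 + (8/15)·100 = 898/15
Var(X) = 898/15 − (106/15)² = 2234/225 ≈ 9.9289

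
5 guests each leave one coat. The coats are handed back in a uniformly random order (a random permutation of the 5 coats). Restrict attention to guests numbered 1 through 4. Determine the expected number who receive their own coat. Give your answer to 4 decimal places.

0.8000

Let Xᵢ = 1 if person i gets their own coat. For each i, P(Xᵢ=1) = 1/5.
By linearity of expectation, E[X₁+…+X_4] = 4·(1/5) = 4/5.
≈ 0.8000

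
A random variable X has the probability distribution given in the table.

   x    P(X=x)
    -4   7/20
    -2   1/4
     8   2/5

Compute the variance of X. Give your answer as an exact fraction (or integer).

E[X] = (7/20)·(-4) + (1/4)·(-2) + (2/5)·8 = 13/10
E[X²] = (7/20)·16 + (1/4)·4 + (2/5)·64 = 161/5
Var(X) = 161/5 − (13/10)² = 3051/100

3051/100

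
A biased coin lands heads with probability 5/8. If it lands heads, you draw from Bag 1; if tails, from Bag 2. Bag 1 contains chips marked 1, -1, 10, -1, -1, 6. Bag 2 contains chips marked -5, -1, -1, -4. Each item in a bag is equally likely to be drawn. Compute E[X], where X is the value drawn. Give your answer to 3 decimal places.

0.427

E[X | Bag 1] = (1 − 1 + 10 − 1 − 1 + 6)/6 = 7/3
E[X | Bag 2] = (-5 − 1 − 1 − 4)/4 = -11/4
E[X] = (5/8)·7/3 + (3/8)·(-11/4) = 41/96 ≈ 0.427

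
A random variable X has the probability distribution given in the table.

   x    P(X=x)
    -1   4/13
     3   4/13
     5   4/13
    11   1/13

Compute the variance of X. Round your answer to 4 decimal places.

11.0769

E[X] = (4/13)·(-1) + (4/13)·3 + (4/13)·5 + (1/13)·11 = 3
E[X²] = (4/13)·1 + (4/13)·9 + (4/13)·25 + (1/13)·121 = 261/13
Var(X) = 261/13 − (3)² = 144/13 ≈ 11.0769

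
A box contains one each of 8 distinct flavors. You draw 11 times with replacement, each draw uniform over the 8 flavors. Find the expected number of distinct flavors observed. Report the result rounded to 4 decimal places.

6.1585

Let Xⱼ=1 if type j appears at least once. P(Xⱼ=1) = 1 − ((8−1)/8)^11 = 6612607849/8589934592.
E[#distinct] = 8·6612607849/8589934592 = 6612607849/1073741824.
≈ 6.1585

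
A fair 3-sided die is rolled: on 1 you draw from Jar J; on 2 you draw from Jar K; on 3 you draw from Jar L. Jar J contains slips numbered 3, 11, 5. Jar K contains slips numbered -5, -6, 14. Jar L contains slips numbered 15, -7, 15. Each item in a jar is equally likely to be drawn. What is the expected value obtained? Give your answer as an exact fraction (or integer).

E[X | Jar J] = (3 + 11 + 5)/3 = 19/3
E[X | Jar K] = (-5 − 6 + 14)/3 = 1
E[X | Jar L] = (15 − 7 + 15)/3 = 23/3
E[X] = (1/3)·19/3 + (1/3)·1 + (1/3)·23/3 = 5

5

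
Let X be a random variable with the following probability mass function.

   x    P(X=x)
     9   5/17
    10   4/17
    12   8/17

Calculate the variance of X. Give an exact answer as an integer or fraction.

508/289

E[X] = (5/17)·9 + (4/17)·10 + (8/17)·12 = 181/17
E[X²] = (5/17)·81 + (4/17)·100 + (8/17)·144 = 1957/17
Var(X) = 1957/17 − (181/17)² = 508/289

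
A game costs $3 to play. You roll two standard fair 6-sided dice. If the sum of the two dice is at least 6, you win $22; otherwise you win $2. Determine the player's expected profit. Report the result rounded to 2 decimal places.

E[payout] = (5/18)·2 + (13/18)·22 = 148/9
Expected profit = 148/9 − 3 = 121/9 ≈ $13.44

$13.44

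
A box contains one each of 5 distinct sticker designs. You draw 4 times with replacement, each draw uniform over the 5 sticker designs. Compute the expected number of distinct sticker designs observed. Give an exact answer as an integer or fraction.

369/125

Let Xⱼ=1 if type j appears at least once. P(Xⱼ=1) = 1 − ((5−1)/5)^4 = 369/625.
E[#distinct] = 5·369/625 = 369/125.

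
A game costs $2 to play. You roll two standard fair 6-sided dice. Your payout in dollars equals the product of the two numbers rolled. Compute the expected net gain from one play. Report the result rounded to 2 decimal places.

$10.25

Distribution of the product of the two numbers rolled: 1 w.p. 1/36, 2 w.p. 1/18, 3 w.p. 1/18, 4 w.p. 1/12, 5 w.p. 1/18, 6 w.p. 1/9, …
E[payout] = (1/36)·1 + (1/18)·2 + (1/18)·3 + (1/12)·4 + (1/18)·5 + (1/9)·6 + (1/18)·8 + (1/36)·9 + (1/18)·10 + (1/9)·12 + (1/18)·15 + (1/36)·16 + (1/18)·18 + (1/18)·20 + (1/18)·24 + (1/36)·25 + (1/18)·30 + (1/36)·36 = 49/4
Expected profit = 49/4 − 2 = 41/4 ≈ $10.25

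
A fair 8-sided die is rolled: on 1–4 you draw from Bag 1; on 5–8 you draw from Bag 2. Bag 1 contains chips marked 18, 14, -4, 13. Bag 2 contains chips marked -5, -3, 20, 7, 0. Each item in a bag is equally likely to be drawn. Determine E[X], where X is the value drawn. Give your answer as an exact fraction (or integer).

281/40

E[X | Bag 1] = (18 + 14 − 4 + 13)/4 = 41/4
E[X | Bag 2] = (-5 − 3 + 20 + 7 + 0)/5 = 19/5
E[X] = (1/2)·41/4 + (1/2)·19/5 = 281/40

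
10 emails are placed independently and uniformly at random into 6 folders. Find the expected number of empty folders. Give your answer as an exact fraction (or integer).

9765625/10077696

Let Xⱼ=1 if folder j is empty. P(Xⱼ=1) = ((6-1)/6)^10 = 9765625/60466176.
By linearity, E[#empty] = 6·9765625/60466176 = 9765625/10077696.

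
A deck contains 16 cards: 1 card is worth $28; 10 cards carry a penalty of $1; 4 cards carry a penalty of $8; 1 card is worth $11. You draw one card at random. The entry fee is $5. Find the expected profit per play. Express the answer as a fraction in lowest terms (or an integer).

-83/16 dollars

E[payout] = (1/16)·28 + (10/16)·(-1) + (4/16)·(-8) + (1/16)·11 = -3/16
Expected profit = -3/16 − 5 = -83/16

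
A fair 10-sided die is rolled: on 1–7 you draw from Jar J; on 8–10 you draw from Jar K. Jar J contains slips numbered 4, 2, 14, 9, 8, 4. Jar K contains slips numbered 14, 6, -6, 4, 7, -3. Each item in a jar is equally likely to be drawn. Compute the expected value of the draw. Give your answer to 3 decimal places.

5.883

E[X | Jar J] = (4 + 2 + 14 + 9 + 8 + 4)/6 = 41/6
E[X | Jar K] = (14 + 6 − 6 + 4 + 7 − 3)/6 = 11/3
E[X] = (7/10)·41/6 + (3/10)·11/3 = 353/60 ≈ 5.883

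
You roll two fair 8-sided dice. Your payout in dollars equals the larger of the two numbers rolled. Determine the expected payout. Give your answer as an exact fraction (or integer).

93/16 dollars

Distribution of the larger of the two numbers rolled: 1 w.p. 1/64, 2 w.p. 3/64, 3 w.p. 5/64, 4 w.p. 7/64, 5 w.p. 9/64, 6 w.p. 11/64, …
E[payout] = (1/64)·1 + (3/64)·2 + (5/64)·3 + (7/64)·4 + (9/64)·5 + (11/64)·6 + (13/64)·7 + (15/64)·8 = 93/16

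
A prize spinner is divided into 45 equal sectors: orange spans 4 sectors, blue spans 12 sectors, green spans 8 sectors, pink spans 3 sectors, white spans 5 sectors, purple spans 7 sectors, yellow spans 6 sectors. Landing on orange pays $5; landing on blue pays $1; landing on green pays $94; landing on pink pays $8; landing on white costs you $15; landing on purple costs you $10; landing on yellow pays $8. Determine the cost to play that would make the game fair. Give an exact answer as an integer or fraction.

79/5 dollars

E[payout] = (4/45)·5 + (12/45)·1 + (8/45)·94 + (3/45)·8 + (5/45)·(-15) + (7/45)·(-10) + (6/45)·8 = 79/5
Fair fee = E[payout] = 79/5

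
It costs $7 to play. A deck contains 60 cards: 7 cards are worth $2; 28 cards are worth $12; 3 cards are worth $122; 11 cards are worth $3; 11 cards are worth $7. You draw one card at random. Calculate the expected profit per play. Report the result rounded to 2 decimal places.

$6.77

E[payout] = (7/60)·2 + (28/60)·12 + (3/60)·122 + (11/60)·3 + (11/60)·7 = 413/30
Expected profit = 413/30 − 7 = 203/30 ≈ $6.77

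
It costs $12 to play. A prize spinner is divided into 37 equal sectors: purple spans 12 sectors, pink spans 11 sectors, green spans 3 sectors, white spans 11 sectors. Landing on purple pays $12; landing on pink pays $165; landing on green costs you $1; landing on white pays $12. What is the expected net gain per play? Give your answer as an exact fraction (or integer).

1644/37 dollars

E[payout] = (12/37)·12 + (11/37)·165 + (3/37)·(-1) + (11/37)·12 = 2088/37
Expected profit = 2088/37 − 12 = 1644/37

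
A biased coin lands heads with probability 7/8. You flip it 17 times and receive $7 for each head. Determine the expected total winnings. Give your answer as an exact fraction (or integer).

833/8 dollars

E[#heads] = 17·7/8 = 119/8 (linearity over flips).
E[winnings] = 7·119/8 = 833/8.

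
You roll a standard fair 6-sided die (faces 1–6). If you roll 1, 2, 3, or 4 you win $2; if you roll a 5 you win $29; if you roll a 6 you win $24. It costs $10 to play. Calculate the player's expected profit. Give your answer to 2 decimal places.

E[payout] = (2/3)·2 + (1/6)·24 + (1/6)·29 = 61/6
Expected profit = 61/6 − 10 = 1/6 ≈ $0.17

$0.17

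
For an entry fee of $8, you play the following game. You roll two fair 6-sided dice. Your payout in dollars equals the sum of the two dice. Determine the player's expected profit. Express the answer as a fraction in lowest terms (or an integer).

-$1

Distribution of the sum of the two dice: 2 w.p. 1/36, 3 w.p. 1/18, 4 w.p. 1/12, 5 w.p. 1/9, 6 w.p. 5/36, 7 w.p. 1/6, …
E[payout] = (1/36)·2 + (1/18)·3 + (1/12)·4 + (1/9)·5 + (5/36)·6 + (1/6)·7 + (5/36)·8 + (1/9)·9 + (1/12)·10 + (1/18)·11 + (1/36)·12 = 7
Expected profit = 7 − 8 = -1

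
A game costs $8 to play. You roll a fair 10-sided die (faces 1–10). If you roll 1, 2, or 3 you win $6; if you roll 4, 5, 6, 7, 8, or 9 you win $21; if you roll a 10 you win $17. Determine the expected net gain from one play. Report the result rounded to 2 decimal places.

E[payout] = (3/10)·6 + (1/10)·17 + (3/5)·21 = 161/10
Expected profit = 161/10 − 8 = 81/10 ≈ $8.10

$8.10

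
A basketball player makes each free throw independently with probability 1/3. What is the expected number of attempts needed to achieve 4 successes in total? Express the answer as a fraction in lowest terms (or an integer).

12

By linearity (sum of 4 independent geometric waits), E[trials] = 4/p = 4/(1/3) = 12.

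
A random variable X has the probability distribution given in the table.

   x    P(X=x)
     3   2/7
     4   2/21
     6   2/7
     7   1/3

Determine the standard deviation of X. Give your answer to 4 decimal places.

1.6660

E[X] = 37/7, E[X²] = 215/7
Var(X) = E[X²] − (E[X])² = 215/7 − 1369/49 = 136/49
SD(X) = √(136/49) ≈ 1.6660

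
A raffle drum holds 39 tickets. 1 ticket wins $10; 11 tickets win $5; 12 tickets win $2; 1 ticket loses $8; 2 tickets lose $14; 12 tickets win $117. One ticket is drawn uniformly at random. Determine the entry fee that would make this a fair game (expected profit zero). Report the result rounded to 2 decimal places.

$37.36

E[payout] = (1/39)·10 + (11/39)·5 + (12/39)·2 + (1/39)·(-8) + (2/39)·(-14) + (12/39)·117 = 1457/39
Fair fee = E[payout] = 1457/39 ≈ $37.36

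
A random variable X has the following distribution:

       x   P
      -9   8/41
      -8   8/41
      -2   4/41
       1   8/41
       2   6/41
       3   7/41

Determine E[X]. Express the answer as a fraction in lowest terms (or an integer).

-103/41

E[X] = (8/41)·(-9) + (8/41)·(-8) + (4/41)·(-2) + (8/41)·1 + (6/41)·2 + (7/41)·3
     = -103/41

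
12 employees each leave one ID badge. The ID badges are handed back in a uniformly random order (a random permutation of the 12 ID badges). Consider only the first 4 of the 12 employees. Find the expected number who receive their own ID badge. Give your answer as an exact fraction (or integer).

Let Xᵢ = 1 if person i gets their own ID badge. For each i, P(Xᵢ=1) = 1/12.
By linearity of expectation, E[X₁+…+X_4] = 4·(1/12) = 1/3.

1/3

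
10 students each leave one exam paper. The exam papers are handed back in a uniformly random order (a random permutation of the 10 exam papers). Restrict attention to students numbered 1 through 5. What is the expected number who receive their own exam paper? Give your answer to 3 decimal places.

0.500

Let Xᵢ = 1 if person i gets their own exam paper. For each i, P(Xᵢ=1) = 1/10.
By linearity of expectation, E[X₁+…+X_5] = 5·(1/10) = 1/2.
≈ 0.500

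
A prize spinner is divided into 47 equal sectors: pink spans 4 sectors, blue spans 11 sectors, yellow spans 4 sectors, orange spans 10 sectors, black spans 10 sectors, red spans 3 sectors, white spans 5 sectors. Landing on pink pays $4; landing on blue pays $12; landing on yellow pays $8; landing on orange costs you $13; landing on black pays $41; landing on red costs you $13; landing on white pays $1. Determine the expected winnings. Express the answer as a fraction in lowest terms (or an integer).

426/47 dollars

E[payout] = (4/47)·4 + (11/47)·12 + (4/47)·8 + (10/47)·(-13) + (10/47)·41 + (3/47)·(-13) + (5/47)·1 = 426/47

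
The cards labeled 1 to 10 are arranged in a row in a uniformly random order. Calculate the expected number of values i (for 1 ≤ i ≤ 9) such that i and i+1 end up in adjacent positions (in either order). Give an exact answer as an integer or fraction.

9/5

For each i ∈ {1,…,9}, let Xᵢ = 1 if i and i+1 are adjacent. P(Xᵢ=1) = 2·(10−1)!/10! = 2/10.
By linearity, E[ΣXᵢ] = (9)·(2/10) = 9/5.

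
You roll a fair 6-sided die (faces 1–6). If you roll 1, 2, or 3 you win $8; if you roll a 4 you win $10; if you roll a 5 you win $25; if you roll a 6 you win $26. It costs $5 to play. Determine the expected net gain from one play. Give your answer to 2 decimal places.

E[payout] = (1/2)·8 + (1/6)·10 + (1/6)·25 + (1/6)·26 = 85/6
Expected profit = 85/6 − 5 = 55/6 ≈ $9.17

$9.17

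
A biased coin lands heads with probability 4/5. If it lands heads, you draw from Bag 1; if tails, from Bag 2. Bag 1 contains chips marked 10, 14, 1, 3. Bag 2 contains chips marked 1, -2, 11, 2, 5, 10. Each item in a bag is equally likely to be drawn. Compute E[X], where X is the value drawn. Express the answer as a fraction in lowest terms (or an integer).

E[X | Bag 1] = (10 + 14 + 1 + 3)/4 = 7
E[X | Bag 2] = (1 − 2 + 11 + 2 + 5 + 10)/6 = 9/2
E[X] = (4/5)·7 + (1/5)·9/2 = 13/2

13/2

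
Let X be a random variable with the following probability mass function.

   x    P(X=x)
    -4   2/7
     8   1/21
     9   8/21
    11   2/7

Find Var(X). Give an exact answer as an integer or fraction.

E[X] = (2/7)·(-4) + (1/21)·8 + (8/21)·9 + (2/7)·11 = 122/21
E[X²] = (2/7)·16 + (1/21)·64 + (8/21)·81 + (2/7)·121 = 1534/21
Var(X) = 1534/21 − (122/21)² = 17330/441

17330/441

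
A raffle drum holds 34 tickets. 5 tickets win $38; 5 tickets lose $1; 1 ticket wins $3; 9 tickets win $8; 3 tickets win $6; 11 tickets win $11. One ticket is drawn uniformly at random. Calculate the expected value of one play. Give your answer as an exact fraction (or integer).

399/34 dollars

E[payout] = (5/34)·38 + (5/34)·(-1) + (1/34)·3 + (9/34)·8 + (3/34)·6 + (11/34)·11 = 399/34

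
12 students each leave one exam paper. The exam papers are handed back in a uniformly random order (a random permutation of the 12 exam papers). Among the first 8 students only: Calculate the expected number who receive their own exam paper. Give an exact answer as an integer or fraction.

Let Xᵢ = 1 if person i gets their own exam paper. For each i, P(Xᵢ=1) = 1/12.
By linearity of expectation, E[X₁+…+X_8] = 8·(1/12) = 2/3.

2/3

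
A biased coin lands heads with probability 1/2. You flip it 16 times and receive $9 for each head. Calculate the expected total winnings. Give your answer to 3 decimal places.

$72.000

E[#heads] = 16·1/2 = 8 (linearity over flips).
E[winnings] = 9·8 = 72.
≈ 72.000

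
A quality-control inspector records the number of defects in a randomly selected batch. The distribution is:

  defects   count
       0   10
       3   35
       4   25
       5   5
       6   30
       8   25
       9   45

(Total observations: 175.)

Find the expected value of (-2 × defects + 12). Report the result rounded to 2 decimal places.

0.40

Total = 175, so P(defects=0) = 10/175, etc.
E[-2x+12] = (2/35)·12 + (1/5)·6 + (1/7)·4 + (1/35)·2 + (6/35)·0 + (1/7)·(-4) + (9/35)·(-6)
     = 2/5 ≈ 0.40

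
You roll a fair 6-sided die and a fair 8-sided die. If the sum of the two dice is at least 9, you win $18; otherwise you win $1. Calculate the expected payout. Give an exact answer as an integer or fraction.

E[payout] = (9/16)·1 + (7/16)·18 = 135/16

135/16 dollars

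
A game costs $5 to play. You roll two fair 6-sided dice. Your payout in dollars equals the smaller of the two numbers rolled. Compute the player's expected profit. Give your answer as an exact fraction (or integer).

Distribution of the smaller of the two numbers rolled: 1 w.p. 11/36, 2 w.p. 1/4, 3 w.p. 7/36, 4 w.p. 5/36, 5 w.p. 1/12, 6 w.p. 1/36
E[payout] = (11/36)·1 + (1/4)·2 + (7/36)·3 + (5/36)·4 + (1/12)·5 + (1/36)·6 = 91/36
Expected profit = 91/36 − 5 = -89/36

-89/36 dollars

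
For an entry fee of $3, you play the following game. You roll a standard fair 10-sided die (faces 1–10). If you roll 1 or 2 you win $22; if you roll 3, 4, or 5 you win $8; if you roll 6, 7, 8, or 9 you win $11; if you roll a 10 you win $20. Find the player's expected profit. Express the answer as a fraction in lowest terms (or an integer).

51/5 dollars

E[payout] = (3/10)·8 + (2/5)·11 + (1/10)·20 + (1/5)·22 = 66/5
Expected profit = 66/5 − 3 = 51/5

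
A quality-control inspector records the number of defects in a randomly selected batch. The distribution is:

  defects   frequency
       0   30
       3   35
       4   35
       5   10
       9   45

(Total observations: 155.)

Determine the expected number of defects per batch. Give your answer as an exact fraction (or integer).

140/31

Total = 155, so P(defects=0) = 30/155, etc.
E[X] = (6/31)·0 + (7/31)·3 + (7/31)·4 + (2/31)·5 + (9/31)·9
     = 140/31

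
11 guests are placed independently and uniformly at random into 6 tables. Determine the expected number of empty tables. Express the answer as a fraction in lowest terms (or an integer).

Let Xⱼ=1 if table j is empty. P(Xⱼ=1) = ((6-1)/6)^11 = 48828125/362797056.
By linearity, E[#empty] = 6·48828125/362797056 = 48828125/60466176.

48828125/60466176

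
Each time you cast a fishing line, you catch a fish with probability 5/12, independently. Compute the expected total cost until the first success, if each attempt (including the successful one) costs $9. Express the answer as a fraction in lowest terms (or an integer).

E[#attempts] = 1/p = 12/5; E[cost] = 9·12/5 = 108/5.

108/5 dollars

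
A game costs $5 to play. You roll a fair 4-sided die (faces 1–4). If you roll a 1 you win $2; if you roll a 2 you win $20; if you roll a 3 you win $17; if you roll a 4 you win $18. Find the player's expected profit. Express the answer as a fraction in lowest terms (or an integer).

E[payout] = (1/4)·2 + (1/4)·17 + (1/4)·18 + (1/4)·20 = 57/4
Expected profit = 57/4 − 5 = 37/4

37/4 dollars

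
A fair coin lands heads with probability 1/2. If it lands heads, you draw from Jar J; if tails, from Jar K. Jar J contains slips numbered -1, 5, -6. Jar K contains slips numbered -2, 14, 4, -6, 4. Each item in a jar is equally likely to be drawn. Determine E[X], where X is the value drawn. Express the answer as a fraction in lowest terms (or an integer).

E[X | Jar J] = (-1 + 5 − 6)/3 = -2/3
E[X | Jar K] = (-2 + 14 + 4 − 6 + 4)/5 = 14/5
E[X] = (1/2)·(-2/3) + (1/2)·14/5 = 16/15

16/15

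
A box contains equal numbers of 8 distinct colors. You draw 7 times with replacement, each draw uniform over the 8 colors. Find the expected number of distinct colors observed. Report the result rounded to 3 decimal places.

Let Xⱼ=1 if type j appears at least once. P(Xⱼ=1) = 1 − ((8−1)/8)^7 = 1273609/2097152.
E[#distinct] = 8·1273609/2097152 = 1273609/262144.
≈ 4.858

4.858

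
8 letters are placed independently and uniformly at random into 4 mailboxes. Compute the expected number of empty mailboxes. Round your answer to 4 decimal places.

0.4005

Let Xⱼ=1 if mailbox j is empty. P(Xⱼ=1) = ((4-1)/4)^8 = 6561/65536.
By linearity, E[#empty] = 4·6561/65536 = 6561/16384.
≈ 0.4005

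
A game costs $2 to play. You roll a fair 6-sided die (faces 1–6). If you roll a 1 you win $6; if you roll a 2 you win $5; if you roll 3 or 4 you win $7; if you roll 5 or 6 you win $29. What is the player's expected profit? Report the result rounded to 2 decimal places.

$11.83

E[payout] = (1/6)·5 + (1/6)·6 + (1/3)·7 + (1/3)·29 = 83/6
Expected profit = 83/6 − 2 = 71/6 ≈ $11.83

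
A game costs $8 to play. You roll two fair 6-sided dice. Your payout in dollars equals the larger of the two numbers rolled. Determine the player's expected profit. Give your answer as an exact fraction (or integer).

Distribution of the larger of the two numbers rolled: 1 w.p. 1/36, 2 w.p. 1/12, 3 w.p. 5/36, 4 w.p. 7/36, 5 w.p. 1/4, 6 w.p. 11/36
E[payout] = (1/36)·1 + (1/12)·2 + (5/36)·3 + (7/36)·4 + (1/4)·5 + (11/36)·6 = 161/36
Expected profit = 161/36 − 8 = -127/36

-127/36 dollars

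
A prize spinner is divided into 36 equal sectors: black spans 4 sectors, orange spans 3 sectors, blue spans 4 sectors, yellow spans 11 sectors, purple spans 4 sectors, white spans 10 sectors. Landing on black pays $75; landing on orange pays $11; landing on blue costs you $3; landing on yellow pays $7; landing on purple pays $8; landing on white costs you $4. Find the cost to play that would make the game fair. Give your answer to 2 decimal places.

$10.83

E[payout] = (4/36)·75 + (3/36)·11 + (4/36)·(-3) + (11/36)·7 + (4/36)·8 + (10/36)·(-4) = 65/6
Fair fee = E[payout] = 65/6 ≈ $10.83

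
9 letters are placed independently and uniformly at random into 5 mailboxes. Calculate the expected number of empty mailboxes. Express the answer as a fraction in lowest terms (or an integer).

262144/390625

Let Xⱼ=1 if mailbox j is empty. P(Xⱼ=1) = ((5-1)/5)^9 = 262144/1953125.
By linearity, E[#empty] = 5·262144/1953125 = 262144/390625.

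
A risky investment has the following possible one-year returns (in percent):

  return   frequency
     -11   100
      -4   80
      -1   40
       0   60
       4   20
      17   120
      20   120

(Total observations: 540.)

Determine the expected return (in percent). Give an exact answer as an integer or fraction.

Total = 540, so P(return=-11) = 100/540, etc.
E[X] = (5/27)·(-11) + (4/27)·(-4) + (2/27)·(-1) + (1/9)·0 + (1/27)·4 + (2/9)·17 + (2/9)·20
     = 17/3

17/3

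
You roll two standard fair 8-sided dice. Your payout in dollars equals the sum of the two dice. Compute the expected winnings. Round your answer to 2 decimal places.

Distribution of the sum of the two dice: 2 w.p. 1/64, 3 w.p. 1/32, 4 w.p. 3/64, 5 w.p. 1/16, 6 w.p. 5/64, 7 w.p. 3/32, …
E[payout] = (1/64)·2 + (1/32)·3 + (3/64)·4 + (1/16)·5 + (5/64)·6 + (3/32)·7 + (7/64)·8 + (1/8)·9 + (7/64)·10 + (3/32)·11 + (5/64)·12 + (1/16)·13 + (3/64)·14 + (1/32)·15 + (1/64)·16 = 9
≈ $9.00

$9.00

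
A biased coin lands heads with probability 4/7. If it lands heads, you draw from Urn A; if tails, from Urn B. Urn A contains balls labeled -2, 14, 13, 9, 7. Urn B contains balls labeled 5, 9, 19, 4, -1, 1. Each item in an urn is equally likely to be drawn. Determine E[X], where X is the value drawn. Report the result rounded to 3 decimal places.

E[X | Urn A] = (-2 + 14 + 13 + 9 + 7)/5 = 41/5
E[X | Urn B] = (5 + 9 + 19 + 4 − 1 + 1)/6 = 37/6
E[X] = (4/7)·41/5 + (3/7)·37/6 = 513/70 ≈ 7.329

7.329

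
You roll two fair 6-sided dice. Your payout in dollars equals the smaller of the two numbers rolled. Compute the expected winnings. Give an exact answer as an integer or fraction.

Distribution of the smaller of the two numbers rolled: 1 w.p. 11/36, 2 w.p. 1/4, 3 w.p. 7/36, 4 w.p. 5/36, 5 w.p. 1/12, 6 w.p. 1/36
E[payout] = (11/36)·1 + (1/4)·2 + (7/36)·3 + (5/36)·4 + (1/12)·5 + (1/36)·6 = 91/36

91/36 dollars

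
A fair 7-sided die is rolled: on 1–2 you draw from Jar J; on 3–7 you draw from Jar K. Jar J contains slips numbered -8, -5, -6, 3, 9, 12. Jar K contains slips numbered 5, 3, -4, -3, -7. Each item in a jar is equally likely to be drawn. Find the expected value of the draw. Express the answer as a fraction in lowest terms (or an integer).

E[X | Jar J] = (-8 − 5 − 6 + 3 + 9 + 12)/6 = 5/6
E[X | Jar K] = (5 + 3 − 4 − 3 − 7)/5 = -6/5
E[X] = (2/7)·5/6 + (5/7)·(-6/5) = -13/21

-13/21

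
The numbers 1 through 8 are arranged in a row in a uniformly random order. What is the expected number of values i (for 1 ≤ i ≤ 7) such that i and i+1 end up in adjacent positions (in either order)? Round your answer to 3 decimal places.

1.750

For each i ∈ {1,…,7}, let Xᵢ = 1 if i and i+1 are adjacent. P(Xᵢ=1) = 2·(8−1)!/8! = 2/8.
By linearity, E[ΣXᵢ] = (7)·(2/8) = 7/4.
≈ 1.750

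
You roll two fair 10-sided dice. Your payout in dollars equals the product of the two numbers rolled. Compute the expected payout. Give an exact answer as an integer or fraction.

121/4 dollars

Distribution of the product of the two numbers rolled: 1 w.p. 1/100, 2 w.p. 1/50, 3 w.p. 1/50, 4 w.p. 3/100, 5 w.p. 1/50, 6 w.p. 1/25, …
E[payout] = (1/100)·1 + (1/50)·2 + (1/50)·3 + (3/100)·4 + (1/50)·5 + (1/25)·6 + (1/50)·7 + (1/25)·8 + (3/100)·9 + (1/25)·10 + (1/25)·12 + (1/50)·14 + (1/50)·15 + (3/100)·16 + (1/25)·18 + (1/25)·20 + (1/50)·21 + (1/25)·24 + (1/100)·25 + (1/50)·27 + (1/50)·28 + (1/25)·30 + (1/50)·32 + (1/50)·35 + (3/100)·36 + (1/25)·40 + (1/50)·42 + (1/50)·45 + (1/50)·48 + (1/100)·49 + (1/50)·50 + (1/50)·54 + (1/50)·56 + (1/50)·60 + (1/50)·63 + (1/100)·64 + (1/50)·70 + (1/50)·72 + (1/50)·80 + (1/100)·81 + (1/50)·90 + (1/100)·100 = 121/4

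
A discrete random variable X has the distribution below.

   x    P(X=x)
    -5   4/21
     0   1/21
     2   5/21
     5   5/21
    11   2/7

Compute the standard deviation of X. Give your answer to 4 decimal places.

5.6000

E[X] = 27/7, E[X²] = 971/21
Var(X) = E[X²] − (E[X])² = 971/21 − 729/49 = 4610/147
SD(X) = √(4610/147) ≈ 5.6000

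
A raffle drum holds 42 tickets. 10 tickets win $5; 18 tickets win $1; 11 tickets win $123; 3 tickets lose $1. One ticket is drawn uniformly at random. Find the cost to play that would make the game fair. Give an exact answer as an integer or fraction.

E[payout] = (10/42)·5 + (18/42)·1 + (11/42)·123 + (3/42)·(-1) = 709/21
Fair fee = E[payout] = 709/21

709/21 dollars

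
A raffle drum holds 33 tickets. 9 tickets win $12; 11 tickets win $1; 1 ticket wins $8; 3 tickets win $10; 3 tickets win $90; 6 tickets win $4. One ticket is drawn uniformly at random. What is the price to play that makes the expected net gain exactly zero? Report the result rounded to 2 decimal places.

E[payout] = (9/33)·12 + (11/33)·1 + (1/33)·8 + (3/33)·10 + (3/33)·90 + (6/33)·4 = 41/3
Fair fee = E[payout] = 41/3 ≈ $13.67

$13.67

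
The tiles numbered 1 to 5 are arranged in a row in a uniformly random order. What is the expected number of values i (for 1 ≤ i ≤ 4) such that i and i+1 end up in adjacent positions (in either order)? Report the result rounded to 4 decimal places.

For each i ∈ {1,…,4}, let Xᵢ = 1 if i and i+1 are adjacent. P(Xᵢ=1) = 2·(5−1)!/5! = 2/5.
By linearity, E[ΣXᵢ] = (4)·(2/5) = 8/5.
≈ 1.6000

1.6000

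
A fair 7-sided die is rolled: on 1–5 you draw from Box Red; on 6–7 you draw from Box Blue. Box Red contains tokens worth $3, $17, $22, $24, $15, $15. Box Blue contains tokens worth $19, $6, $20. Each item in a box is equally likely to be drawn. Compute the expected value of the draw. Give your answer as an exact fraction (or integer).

E[X | Box Red] = (3 + 17 + 22 + 24 + 15 + 15)/6 = 16
E[X | Box Blue] = (19 + 6 + 20)/3 = 15
E[X] = (5/7)·16 + (2/7)·15 = 110/7

110/7 dollars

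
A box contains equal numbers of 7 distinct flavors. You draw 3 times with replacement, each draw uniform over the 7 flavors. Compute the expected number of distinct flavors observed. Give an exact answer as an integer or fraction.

Let Xⱼ=1 if type j appears at least once. P(Xⱼ=1) = 1 − ((7−1)/7)^3 = 127/343.
E[#distinct] = 7·127/343 = 127/49.

127/49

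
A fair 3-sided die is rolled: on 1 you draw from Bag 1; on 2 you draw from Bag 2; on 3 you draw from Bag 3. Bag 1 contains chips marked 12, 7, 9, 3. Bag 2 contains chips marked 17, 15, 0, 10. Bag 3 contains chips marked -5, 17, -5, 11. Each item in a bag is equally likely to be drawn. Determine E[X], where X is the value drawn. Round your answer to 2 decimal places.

7.58

E[X | Bag 1] = (12 + 7 + 9 + 3)/4 = 31/4
E[X | Bag 2] = (17 + 15 + 0 + 10)/4 = 21/2
E[X | Bag 3] = (-5 + 17 − 5 + 11)/4 = 9/2
E[X] = (1/3)·31/4 + (1/3)·21/2 + (1/3)·9/2 = 91/12 ≈ 7.58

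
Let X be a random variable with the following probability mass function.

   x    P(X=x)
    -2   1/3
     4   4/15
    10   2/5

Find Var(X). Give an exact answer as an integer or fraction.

656/25

E[X] = (1/3)·(-2) + (4/15)·4 + (2/5)·10 = 22/5
E[X²] = (1/3)·4 + (4/15)·16 + (2/5)·100 = 228/5
Var(X) = 228/5 − (22/5)² = 656/25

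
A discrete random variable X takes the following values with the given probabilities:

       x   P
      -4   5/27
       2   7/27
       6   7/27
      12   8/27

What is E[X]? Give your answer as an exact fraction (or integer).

44/9

E[X] = (5/27)·(-4) + (7/27)·2 + (7/27)·6 + (8/27)·12
     = 44/9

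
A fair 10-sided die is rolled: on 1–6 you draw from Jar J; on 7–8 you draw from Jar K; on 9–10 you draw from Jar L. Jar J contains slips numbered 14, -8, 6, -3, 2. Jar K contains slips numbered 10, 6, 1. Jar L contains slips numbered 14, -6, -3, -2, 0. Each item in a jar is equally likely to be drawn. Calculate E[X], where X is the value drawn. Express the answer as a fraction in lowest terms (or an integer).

193/75

E[X | Jar J] = (14 − 8 + 6 − 3 + 2)/5 = 11/5
E[X | Jar K] = (10 + 6 + 1)/3 = 17/3
E[X | Jar L] = (14 − 6 − 3 − 2 + 0)/5 = 3/5
E[X] = (3/5)·11/5 + (1/5)·17/3 + (1/5)·3/5 = 193/75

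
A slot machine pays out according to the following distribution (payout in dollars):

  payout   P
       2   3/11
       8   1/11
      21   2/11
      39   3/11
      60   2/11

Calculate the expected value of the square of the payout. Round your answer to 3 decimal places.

1156.455

E[X²] = (3/11)·4 + (1/11)·64 + (2/11)·441 + (3/11)·1521 + (2/11)·3600
     = 12721/11 ≈ 1156.455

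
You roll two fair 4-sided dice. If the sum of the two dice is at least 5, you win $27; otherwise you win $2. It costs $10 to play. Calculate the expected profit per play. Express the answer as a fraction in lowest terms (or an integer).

61/8 dollars

E[payout] = (3/8)·2 + (5/8)·27 = 141/8
Expected profit = 141/8 − 10 = 61/8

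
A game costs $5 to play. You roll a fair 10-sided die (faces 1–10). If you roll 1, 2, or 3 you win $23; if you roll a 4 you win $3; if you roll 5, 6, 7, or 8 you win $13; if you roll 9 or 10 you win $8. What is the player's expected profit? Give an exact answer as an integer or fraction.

$9

E[payout] = (1/10)·3 + (1/5)·8 + (2/5)·13 + (3/10)·23 = 14
Expected profit = 14 − 5 = 9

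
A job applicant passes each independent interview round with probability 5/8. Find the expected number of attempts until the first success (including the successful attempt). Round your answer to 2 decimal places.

For a geometric distribution, E[trials] = 1/p = 1/(5/8) = 8/5.
≈ 1.60

1.60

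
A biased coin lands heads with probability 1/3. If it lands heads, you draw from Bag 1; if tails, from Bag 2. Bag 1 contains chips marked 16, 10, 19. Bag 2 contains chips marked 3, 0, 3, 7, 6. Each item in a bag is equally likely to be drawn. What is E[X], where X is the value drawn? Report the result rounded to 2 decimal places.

E[X | Bag 1] = (16 + 10 + 19)/3 = 15
E[X | Bag 2] = (3 + 0 + 3 + 7 + 6)/5 = 19/5
E[X] = (1/3)·15 + (2/3)·19/5 = 113/15 ≈ 7.53

7.53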